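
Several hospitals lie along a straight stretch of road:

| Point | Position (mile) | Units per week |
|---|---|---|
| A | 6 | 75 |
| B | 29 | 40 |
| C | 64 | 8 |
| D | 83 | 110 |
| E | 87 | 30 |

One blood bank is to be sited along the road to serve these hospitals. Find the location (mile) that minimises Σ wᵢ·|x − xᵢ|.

x = 83

For a sum of weighted absolute distances on a line, the optimum is the weighted median (not the mean). Total weight W = 263; half-weight = 131.5.
Sort by position and accumulate weight:
  mile 6 (A, w=75) → cum 75
  mile 29 (B, w=40) → cum 115
  mile 64 (C, w=8) → cum 123
  mile 83 (D, w=110) → cum 233  ≥ 131.5 → median here
  mile 87 (E, w=30) → cum 263
Optimal location: mile 83.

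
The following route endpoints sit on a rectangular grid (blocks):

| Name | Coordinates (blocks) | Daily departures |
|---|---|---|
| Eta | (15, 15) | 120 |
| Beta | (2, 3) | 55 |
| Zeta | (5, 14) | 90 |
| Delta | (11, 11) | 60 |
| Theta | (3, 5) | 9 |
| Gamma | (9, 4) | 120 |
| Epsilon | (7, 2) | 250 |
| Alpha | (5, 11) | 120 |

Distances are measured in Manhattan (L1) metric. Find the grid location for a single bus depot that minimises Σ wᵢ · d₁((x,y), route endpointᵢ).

Manhattan distance separates: Σwᵢ(|x−xᵢ|+|y−yᵢ|) = Σwᵢ|x−xᵢ| + Σwᵢ|y−yᵢ|, so x and y are optimised independently as 1-D weighted medians.
Total weight W = 824; half = 412.
x-coordinate, sorted with cumulative weight:
  x=2 (Beta, w=55) cum 55
  x=3 (Theta, w=9) cum 64
  x=5 (Zeta, w=90) cum 154
  x=5 (Alpha, w=120) cum 274
  x=7 (Epsilon, w=250) cum 524  ← median
  x=9 (Gamma, w=120) cum 644
  x=11 (Delta, w=60) cum 704
  x=15 (Eta, w=120) cum 824
⇒ x* = 7
y-coordinate, sorted with cumulative weight:
  y=2 (Epsilon, w=250) cum 250
  y=3 (Beta, w=55) cum 305
  y=4 (Gamma, w=120) cum 425  ← median
  y=5 (Theta, w=9) cum 434
  y=11 (Delta, w=60) cum 494
  y=11 (Alpha, w=120) cum 614
  y=14 (Zeta, w=90) cum 704
  y=15 (Eta, w=120) cum 824
⇒ y* = 4

(7, 4)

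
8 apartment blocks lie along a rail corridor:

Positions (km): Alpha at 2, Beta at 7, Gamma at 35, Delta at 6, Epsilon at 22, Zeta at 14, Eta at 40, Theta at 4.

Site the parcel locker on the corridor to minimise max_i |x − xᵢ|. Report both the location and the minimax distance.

The 1-center on a line is the midpoint of the two extreme points: leftmost at 2, rightmost at 40.
Optimal location = (2 + 40)/2 = 21; maximum distance = (40 − 2)/2 = 19.

location 21, max distance 19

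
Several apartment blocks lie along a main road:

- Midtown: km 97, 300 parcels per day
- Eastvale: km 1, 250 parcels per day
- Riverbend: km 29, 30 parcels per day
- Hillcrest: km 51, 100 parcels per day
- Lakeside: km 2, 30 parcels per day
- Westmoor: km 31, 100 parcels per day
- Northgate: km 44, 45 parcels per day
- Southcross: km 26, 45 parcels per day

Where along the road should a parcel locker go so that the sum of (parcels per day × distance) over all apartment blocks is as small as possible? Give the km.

x = 31

For a sum of weighted absolute distances on a line, the optimum is the weighted median (not the mean). Total weight W = 900; half-weight = 450.
Sort by position and accumulate weight:
  km 1 (Eastvale, w=250) → cum 250
  km 2 (Lakeside, w=30) → cum 280
  km 26 (Southcross, w=45) → cum 325
  km 29 (Riverbend, w=30) → cum 355
  km 31 (Westmoor, w=100) → cum 455  ≥ 450 → median here
  km 44 (Northgate, w=45) → cum 500
  km 51 (Hillcrest, w=100) → cum 600
  km 97 (Midtown, w=300) → cum 900
Optimal location: km 31.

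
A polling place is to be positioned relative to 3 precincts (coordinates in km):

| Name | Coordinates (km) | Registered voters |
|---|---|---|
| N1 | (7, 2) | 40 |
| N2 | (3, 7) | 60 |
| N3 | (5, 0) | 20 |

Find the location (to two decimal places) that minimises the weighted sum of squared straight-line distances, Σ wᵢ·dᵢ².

(4.67, 4.17)

The minimiser of Σwᵢ‖p−pᵢ‖² is the weighted centroid p* = (Σwᵢpᵢ)/(Σwᵢ).
Σwᵢ = 120.
Σwᵢxᵢ = 40·7 + 60·3 + 20·5 = 560.
Σwᵢyᵢ = 40·2 + 60·7 + 20·0 = 500.
x* = 560/120 = 4.67, y* = 500/120 = 4.17.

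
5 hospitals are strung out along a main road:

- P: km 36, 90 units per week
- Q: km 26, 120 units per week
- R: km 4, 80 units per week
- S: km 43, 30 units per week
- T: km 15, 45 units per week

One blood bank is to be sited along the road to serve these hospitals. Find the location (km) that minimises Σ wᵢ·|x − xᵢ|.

x = 26

For a sum of weighted absolute distances on a line, the optimum is the weighted median (not the mean). Total weight W = 365; half-weight = 182.5.
Sort by position and accumulate weight:
  km 4 (R, w=80) → cum 80
  km 15 (T, w=45) → cum 125
  km 26 (Q, w=120) → cum 245  ≥ 182.5 → median here
  km 36 (P, w=90) → cum 335
  km 43 (S, w=30) → cum 365
Optimal location: km 26.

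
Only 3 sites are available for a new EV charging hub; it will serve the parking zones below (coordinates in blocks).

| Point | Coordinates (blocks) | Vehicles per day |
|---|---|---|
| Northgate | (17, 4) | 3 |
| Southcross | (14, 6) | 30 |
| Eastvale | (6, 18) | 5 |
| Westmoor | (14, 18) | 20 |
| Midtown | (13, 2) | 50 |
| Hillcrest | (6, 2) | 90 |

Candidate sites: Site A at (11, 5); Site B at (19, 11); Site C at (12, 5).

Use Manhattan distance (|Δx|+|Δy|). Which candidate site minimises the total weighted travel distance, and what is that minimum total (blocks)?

Total weighted distance at each candidate:
  Site A (11, 5): total = 1521
  Site B (19, 11): total = 3397
  Site C (12, 5): total = 1513
Minimum is at Site C with total 1513 blocks.

Site C, total 1513 blocks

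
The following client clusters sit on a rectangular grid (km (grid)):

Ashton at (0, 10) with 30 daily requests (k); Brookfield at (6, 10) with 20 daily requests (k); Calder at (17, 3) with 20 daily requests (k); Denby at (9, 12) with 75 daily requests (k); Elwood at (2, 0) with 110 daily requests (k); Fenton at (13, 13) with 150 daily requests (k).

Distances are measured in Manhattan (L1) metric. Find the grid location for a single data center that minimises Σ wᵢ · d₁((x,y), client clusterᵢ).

Manhattan distance separates: Σwᵢ(|x−xᵢ|+|y−yᵢ|) = Σwᵢ|x−xᵢ| + Σwᵢ|y−yᵢ|, so x and y are optimised independently as 1-D weighted medians.
Total weight W = 405; half = 202.5.
x-coordinate, sorted with cumulative weight:
  x=0 (Ashton, w=30) cum 30
  x=2 (Elwood, w=110) cum 140
  x=6 (Brookfield, w=20) cum 160
  x=9 (Denby, w=75) cum 235  ← median
  x=13 (Fenton, w=150) cum 385
  x=17 (Calder, w=20) cum 405
⇒ x* = 9
y-coordinate, sorted with cumulative weight:
  y=0 (Elwood, w=110) cum 110
  y=3 (Calder, w=20) cum 130
  y=10 (Ashton, w=30) cum 160
  y=10 (Brookfield, w=20) cum 180
  y=12 (Denby, w=75) cum 255  ← median
  y=13 (Fenton, w=150) cum 405
⇒ y* = 12

(9, 12)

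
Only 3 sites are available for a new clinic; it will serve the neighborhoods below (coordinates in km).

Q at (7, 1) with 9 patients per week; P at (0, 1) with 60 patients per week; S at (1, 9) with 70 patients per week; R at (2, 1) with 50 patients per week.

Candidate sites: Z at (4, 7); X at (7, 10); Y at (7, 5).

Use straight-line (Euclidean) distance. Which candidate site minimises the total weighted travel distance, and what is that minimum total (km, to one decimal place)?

Z, total 1061.7 km

Total weighted distance at each candidate:
  Z (4, 7): total = 1061.7
  X (7, 10): total = 1705.7
  Y (7, 5): total = 1344.7
Minimum is at Z with total 1061.7 km.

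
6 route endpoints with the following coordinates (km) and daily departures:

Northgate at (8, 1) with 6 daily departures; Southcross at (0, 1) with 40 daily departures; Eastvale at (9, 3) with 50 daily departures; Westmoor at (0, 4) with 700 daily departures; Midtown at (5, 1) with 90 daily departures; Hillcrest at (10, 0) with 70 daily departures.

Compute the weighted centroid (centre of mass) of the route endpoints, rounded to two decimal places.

(1.72, 3.23)

The minimiser of Σwᵢ‖p−pᵢ‖² is the weighted centroid p* = (Σwᵢpᵢ)/(Σwᵢ).
Σwᵢ = 956.
Σwᵢxᵢ = 6·8 + 40·0 + 50·9 + 700·0 + 90·5 + 70·10 = 1648.
Σwᵢyᵢ = 6·1 + 40·1 + 50·3 + 700·4 + 90·1 + 70·0 = 3086.
x* = 1648/956 = 1.72, y* = 3086/956 = 3.23.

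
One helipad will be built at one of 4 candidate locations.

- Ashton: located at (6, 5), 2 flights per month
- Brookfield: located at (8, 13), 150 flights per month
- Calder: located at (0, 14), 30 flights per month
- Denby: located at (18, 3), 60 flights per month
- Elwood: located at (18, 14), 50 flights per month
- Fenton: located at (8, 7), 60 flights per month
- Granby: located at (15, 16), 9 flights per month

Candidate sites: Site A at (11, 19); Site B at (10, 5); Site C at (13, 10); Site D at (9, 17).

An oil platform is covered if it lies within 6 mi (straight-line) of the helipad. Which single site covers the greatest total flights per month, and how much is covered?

Coverage radius r = 6 mi; a point is covered iff (Δx)²+(Δy)² ≤ 6² = 36.
  Site A (11, 19): covers {Granby} → 9
  Site B (10, 5): covers {Ashton, Fenton} → 62
  Site C (13, 10): covers {Brookfield, Fenton} → 210
  Site D (9, 17): covers {Brookfield} → 150
Maximum coverage at Site C: 210 flights per month.

Site C, covering 210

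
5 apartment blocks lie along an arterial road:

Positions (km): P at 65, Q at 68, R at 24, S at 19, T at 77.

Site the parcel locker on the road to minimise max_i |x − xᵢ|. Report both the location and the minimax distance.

The 1-center on a line is the midpoint of the two extreme points: leftmost at 19, rightmost at 77.
Optimal location = (19 + 77)/2 = 48; maximum distance = (77 − 19)/2 = 29.

location 48, max distance 29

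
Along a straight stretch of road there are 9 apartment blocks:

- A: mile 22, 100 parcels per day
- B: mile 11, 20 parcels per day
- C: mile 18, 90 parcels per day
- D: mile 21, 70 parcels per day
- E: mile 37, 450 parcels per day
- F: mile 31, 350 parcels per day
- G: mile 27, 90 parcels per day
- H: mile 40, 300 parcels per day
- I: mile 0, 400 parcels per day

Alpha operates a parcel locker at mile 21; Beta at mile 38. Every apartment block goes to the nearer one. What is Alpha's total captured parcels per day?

770

The indifferent point is the midpoint (21+38)/2 = 29.5; apartment blocks left of it (closer to Alpha at 21) go to Alpha, those right go to Beta.
  I at 0 (w=400) → Alpha
  B at 11 (w=20) → Alpha
  C at 18 (w=90) → Alpha
  D at 21 (w=70) → Alpha
  A at 22 (w=100) → Alpha
  G at 27 (w=90) → Alpha
  F at 31 (w=350) → Beta
  E at 37 (w=450) → Beta
  H at 40 (w=300) → Beta
Alpha captures 770; Beta captures 1100.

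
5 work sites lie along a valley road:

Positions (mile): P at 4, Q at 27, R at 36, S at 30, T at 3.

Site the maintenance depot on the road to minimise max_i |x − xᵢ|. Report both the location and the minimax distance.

The 1-center on a line is the midpoint of the two extreme points: leftmost at 3, rightmost at 36.
Optimal location = (3 + 36)/2 = 19.5; maximum distance = (36 − 3)/2 = 16.5.

location 19.5, max distance 16.5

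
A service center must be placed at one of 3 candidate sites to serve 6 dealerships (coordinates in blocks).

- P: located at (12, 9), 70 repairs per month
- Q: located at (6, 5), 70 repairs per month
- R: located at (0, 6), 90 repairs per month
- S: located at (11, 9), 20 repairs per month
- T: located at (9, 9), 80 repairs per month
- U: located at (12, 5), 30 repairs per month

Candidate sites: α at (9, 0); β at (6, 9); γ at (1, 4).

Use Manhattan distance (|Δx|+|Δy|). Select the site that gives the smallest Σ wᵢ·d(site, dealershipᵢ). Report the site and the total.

β, total 2150 blocks

Total weighted distance at each candidate:
  α (9, 0): total = 3930
  β (6, 9): total = 2150
  γ (1, 4): total = 3510
Minimum is at β with total 2150 blocks.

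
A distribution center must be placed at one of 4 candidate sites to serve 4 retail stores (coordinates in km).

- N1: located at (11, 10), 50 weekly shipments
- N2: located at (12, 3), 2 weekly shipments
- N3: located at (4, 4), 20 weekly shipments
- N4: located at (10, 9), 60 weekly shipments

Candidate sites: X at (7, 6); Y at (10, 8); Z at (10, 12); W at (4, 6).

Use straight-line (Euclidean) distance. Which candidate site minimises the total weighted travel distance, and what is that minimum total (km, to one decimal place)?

Total weighted distance at each candidate:
  X (7, 6): total = 621.2
  Y (10, 8): total = 326.8
  Z (10, 12): total = 510.2
  W (4, 6): total = 862.7
Minimum is at Y with total 326.8 km.

Y, total 326.8 km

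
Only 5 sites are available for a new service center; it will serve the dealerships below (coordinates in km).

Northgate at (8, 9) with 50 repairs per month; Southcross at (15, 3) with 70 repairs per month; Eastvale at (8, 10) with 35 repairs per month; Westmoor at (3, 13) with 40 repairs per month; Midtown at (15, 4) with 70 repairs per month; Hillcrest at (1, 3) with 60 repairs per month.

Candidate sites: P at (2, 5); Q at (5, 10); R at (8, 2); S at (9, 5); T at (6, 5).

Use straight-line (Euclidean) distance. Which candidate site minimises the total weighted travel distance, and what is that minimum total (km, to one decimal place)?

S, total 2147.9 km

Total weighted distance at each candidate:
  P (2, 5): total = 2924.0
  Q (5, 10): total = 2561.9
  R (8, 2): total = 2542.2
  S (9, 5): total = 2147.9
  T (6, 5): total = 2356.2
Minimum is at S with total 2147.9 km.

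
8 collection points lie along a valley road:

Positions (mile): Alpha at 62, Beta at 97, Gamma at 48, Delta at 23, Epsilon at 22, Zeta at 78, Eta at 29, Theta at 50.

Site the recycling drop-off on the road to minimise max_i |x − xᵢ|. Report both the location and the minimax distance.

location 59.5, max distance 37.5

The 1-center on a line is the midpoint of the two extreme points: leftmost at 22, rightmost at 97.
Optimal location = (22 + 97)/2 = 59.5; maximum distance = (97 − 22)/2 = 37.5.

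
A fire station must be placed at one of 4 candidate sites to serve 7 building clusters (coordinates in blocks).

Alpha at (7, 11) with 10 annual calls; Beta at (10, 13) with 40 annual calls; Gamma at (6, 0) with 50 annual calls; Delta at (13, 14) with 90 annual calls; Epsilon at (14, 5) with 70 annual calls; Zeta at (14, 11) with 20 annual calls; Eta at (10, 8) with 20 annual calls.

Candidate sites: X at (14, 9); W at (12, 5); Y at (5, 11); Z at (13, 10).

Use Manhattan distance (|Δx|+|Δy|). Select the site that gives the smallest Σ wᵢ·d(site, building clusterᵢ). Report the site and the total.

Total weighted distance at each candidate:
  X (14, 9): total = 2220
  W (12, 5): total = 2360
  Y (5, 11): total = 3280
  Z (13, 10): total = 2080
Minimum is at Z with total 2080 blocks.

Z, total 2080 blocks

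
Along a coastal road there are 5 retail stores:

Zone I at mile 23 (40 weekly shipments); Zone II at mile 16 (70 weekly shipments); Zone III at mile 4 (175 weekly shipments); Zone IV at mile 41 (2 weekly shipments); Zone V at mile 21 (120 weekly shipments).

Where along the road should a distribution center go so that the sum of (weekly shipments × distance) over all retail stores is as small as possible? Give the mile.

For a sum of weighted absolute distances on a line, the optimum is the weighted median (not the mean). Total weight W = 407; half-weight = 203.5.
Sort by position and accumulate weight:
  mile 4 (Zone III, w=175) → cum 175
  mile 16 (Zone II, w=70) → cum 245  ≥ 203.5 → median here
  mile 21 (Zone V, w=120) → cum 365
  mile 23 (Zone I, w=40) → cum 405
  mile 41 (Zone IV, w=2) → cum 407
Optimal location: mile 16.

x = 16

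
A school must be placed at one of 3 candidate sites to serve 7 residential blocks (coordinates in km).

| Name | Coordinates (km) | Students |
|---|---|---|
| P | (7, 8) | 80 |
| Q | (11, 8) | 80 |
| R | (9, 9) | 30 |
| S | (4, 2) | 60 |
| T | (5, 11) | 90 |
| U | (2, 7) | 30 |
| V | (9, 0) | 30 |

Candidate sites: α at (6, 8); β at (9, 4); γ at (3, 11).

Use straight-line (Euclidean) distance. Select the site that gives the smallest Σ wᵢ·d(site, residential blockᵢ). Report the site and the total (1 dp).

α, total 1619.0 km

Total weighted distance at each candidate:
  α (6, 8): total = 1619.0
  β (9, 4): total = 2262.7
  γ (3, 11): total = 2496.2
Minimum is at α with total 1619.0 km.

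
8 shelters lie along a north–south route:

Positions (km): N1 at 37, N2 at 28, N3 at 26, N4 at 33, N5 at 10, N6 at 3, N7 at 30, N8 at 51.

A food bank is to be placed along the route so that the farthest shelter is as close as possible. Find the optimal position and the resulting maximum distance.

location 27, max distance 24

The 1-center on a line is the midpoint of the two extreme points: leftmost at 3, rightmost at 51.
Optimal location = (3 + 51)/2 = 27; maximum distance = (51 − 3)/2 = 24.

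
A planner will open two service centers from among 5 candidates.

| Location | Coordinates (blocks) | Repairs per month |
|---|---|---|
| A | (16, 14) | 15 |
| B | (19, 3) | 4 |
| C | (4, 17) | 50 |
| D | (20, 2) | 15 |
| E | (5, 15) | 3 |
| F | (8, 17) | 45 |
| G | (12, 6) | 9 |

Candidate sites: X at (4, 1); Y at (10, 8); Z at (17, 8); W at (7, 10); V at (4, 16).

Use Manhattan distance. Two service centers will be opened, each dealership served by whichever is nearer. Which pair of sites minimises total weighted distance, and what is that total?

{Z, V}, total 612

Evaluate every pair (each demand assigned to the nearer of the two):
  {Z, V}: total = 612
  {Y, V}: total = 793
  {X, V}: total = 931
  {W, V}: total = 948
  {Z, W}: total = 1212
  {Y, W}: total = 1393
  {X, W}: total = 1480
  {Y, Z}: total = 1585
  {X, Y}: total = 1793
  {X, Z}: total = 1986
Best pair: {Z, V} with total 612.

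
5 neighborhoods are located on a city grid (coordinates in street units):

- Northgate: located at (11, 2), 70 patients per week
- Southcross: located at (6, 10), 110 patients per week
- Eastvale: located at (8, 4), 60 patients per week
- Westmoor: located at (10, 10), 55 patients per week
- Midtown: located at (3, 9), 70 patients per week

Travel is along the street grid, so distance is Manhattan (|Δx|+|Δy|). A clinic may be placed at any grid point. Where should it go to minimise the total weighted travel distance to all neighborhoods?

Manhattan distance separates: Σwᵢ(|x−xᵢ|+|y−yᵢ|) = Σwᵢ|x−xᵢ| + Σwᵢ|y−yᵢ|, so x and y are optimised independently as 1-D weighted medians.
Total weight W = 365; half = 182.5.
x-coordinate, sorted with cumulative weight:
  x=3 (Midtown, w=70) cum 70
  x=6 (Southcross, w=110) cum 180
  x=8 (Eastvale, w=60) cum 240  ← median
  x=10 (Westmoor, w=55) cum 295
  x=11 (Northgate, w=70) cum 365
⇒ x* = 8
y-coordinate, sorted with cumulative weight:
  y=2 (Northgate, w=70) cum 70
  y=4 (Eastvale, w=60) cum 130
  y=9 (Midtown, w=70) cum 200  ← median
  y=10 (Southcross, w=110) cum 310
  y=10 (Westmoor, w=55) cum 365
⇒ y* = 9

(8, 9)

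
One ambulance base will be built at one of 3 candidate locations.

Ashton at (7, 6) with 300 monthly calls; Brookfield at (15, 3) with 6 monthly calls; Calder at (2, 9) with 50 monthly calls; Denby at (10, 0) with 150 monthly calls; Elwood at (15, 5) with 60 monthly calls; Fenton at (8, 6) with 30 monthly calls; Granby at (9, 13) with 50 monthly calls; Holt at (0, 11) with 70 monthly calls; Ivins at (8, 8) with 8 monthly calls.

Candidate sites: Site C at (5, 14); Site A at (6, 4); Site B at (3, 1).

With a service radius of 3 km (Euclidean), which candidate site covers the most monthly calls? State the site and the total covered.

Site A, covering 330

Coverage radius r = 3 km; a point is covered iff (Δx)²+(Δy)² ≤ 3² = 9.
  Site C (5, 14): covers {none} → 0
  Site A (6, 4): covers {Ashton, Fenton} → 330
  Site B (3, 1): covers {none} → 0
Maximum coverage at Site A: 330 monthly calls.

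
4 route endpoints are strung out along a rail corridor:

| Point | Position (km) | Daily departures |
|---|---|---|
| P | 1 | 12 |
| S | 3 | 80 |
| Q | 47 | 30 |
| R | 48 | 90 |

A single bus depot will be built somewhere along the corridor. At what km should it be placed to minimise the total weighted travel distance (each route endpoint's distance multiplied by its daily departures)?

For a sum of weighted absolute distances on a line, the optimum is the weighted median (not the mean). Total weight W = 212; half-weight = 106.
Sort by position and accumulate weight:
  km 1 (P, w=12) → cum 12
  km 3 (S, w=80) → cum 92
  km 47 (Q, w=30) → cum 122  ≥ 106 → median here
  km 48 (R, w=90) → cum 212
Optimal location: km 47.

x = 47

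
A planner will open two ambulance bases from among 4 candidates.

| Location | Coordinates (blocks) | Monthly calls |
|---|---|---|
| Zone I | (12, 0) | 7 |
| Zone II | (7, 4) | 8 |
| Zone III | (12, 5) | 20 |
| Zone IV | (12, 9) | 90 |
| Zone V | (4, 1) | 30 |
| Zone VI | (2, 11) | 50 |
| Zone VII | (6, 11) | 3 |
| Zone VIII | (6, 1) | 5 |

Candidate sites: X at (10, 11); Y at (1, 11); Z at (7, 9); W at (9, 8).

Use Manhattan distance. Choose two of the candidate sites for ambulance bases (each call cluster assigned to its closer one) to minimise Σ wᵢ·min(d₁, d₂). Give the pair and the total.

{Y, W}, total 1080

Evaluate every pair (each demand assigned to the nearer of the two):
  {Y, W}: total = 1080
  {Y, Z}: total = 1202
  {X, Y}: total = 1213
  {Z, W}: total = 1331
  {X, Z}: total = 1385
  {X, W}: total = 1427
Best pair: {Y, W} with total 1080.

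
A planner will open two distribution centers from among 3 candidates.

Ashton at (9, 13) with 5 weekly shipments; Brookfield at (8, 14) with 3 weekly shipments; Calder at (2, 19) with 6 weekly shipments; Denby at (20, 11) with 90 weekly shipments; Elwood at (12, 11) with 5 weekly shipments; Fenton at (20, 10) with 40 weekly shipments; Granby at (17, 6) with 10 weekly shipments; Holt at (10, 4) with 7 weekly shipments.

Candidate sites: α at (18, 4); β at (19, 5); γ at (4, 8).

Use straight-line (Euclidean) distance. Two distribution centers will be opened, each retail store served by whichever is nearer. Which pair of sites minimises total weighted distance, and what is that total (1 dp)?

{β, γ}, total 991.0

Evaluate every pair (each demand assigned to the nearer of the two):
  {β, γ}: total = 991.0
  {α, β}: total = 1113.5
  {α, γ}: total = 1147.8
Best pair: {β, γ} with total 991.0.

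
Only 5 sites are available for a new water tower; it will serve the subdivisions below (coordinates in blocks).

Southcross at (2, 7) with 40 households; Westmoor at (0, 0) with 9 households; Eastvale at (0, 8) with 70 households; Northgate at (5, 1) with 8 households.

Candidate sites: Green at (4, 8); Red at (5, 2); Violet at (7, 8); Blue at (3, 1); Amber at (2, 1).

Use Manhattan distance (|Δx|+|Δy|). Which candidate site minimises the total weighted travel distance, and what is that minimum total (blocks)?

Green, total 572 blocks

Total weighted distance at each candidate:
  Green (4, 8): total = 572
  Red (5, 2): total = 1161
  Violet (7, 8): total = 937
  Blue (3, 1): total = 1032
  Amber (2, 1): total = 921
Minimum is at Green with total 572 blocks.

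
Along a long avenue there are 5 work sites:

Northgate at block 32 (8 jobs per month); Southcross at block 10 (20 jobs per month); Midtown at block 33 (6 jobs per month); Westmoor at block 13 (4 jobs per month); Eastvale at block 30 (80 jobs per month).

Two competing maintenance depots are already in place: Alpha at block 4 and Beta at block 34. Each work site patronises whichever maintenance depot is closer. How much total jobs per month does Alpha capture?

24

The indifferent point is the midpoint (4+34)/2 = 19; work sites left of it (closer to Alpha at 4) go to Alpha, those right go to Beta.
  Southcross at 10 (w=20) → Alpha
  Westmoor at 13 (w=4) → Alpha
  Eastvale at 30 (w=80) → Beta
  Northgate at 32 (w=8) → Beta
  Midtown at 33 (w=6) → Beta
Alpha captures 24; Beta captures 94.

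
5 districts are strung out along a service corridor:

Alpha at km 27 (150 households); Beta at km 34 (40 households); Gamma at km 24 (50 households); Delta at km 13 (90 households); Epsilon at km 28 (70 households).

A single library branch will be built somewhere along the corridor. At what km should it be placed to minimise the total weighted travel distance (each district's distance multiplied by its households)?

For a sum of weighted absolute distances on a line, the optimum is the weighted median (not the mean). Total weight W = 400; half-weight = 200.
Sort by position and accumulate weight:
  km 13 (Delta, w=90) → cum 90
  km 24 (Gamma, w=50) → cum 140
  km 27 (Alpha, w=150) → cum 290  ≥ 200 → median here
  km 28 (Epsilon, w=70) → cum 360
  km 34 (Beta, w=40) → cum 400
Optimal location: km 27.

x = 27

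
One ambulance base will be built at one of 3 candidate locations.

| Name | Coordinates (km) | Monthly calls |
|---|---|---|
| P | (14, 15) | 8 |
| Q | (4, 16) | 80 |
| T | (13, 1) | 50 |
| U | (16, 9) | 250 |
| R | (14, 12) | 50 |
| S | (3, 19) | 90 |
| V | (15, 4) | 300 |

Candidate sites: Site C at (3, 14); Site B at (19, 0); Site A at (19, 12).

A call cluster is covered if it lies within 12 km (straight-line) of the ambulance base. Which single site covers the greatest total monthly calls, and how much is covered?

Coverage radius r = 12 km; a point is covered iff (Δx)²+(Δy)² ≤ 12² = 144.
  Site C (3, 14): covers {P, Q, R, S} → 228
  Site B (19, 0): covers {T, U, V} → 600
  Site A (19, 12): covers {P, U, R, V} → 608
Maximum coverage at Site A: 608 monthly calls.

Site A, covering 608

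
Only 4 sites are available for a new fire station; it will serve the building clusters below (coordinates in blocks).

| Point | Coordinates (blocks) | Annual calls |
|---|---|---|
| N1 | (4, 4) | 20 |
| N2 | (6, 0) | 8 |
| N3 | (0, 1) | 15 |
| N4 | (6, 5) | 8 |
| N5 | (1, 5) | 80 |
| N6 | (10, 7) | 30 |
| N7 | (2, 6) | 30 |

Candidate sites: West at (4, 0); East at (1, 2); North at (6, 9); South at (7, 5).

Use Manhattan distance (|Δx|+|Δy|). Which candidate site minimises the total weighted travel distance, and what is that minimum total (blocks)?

Total weighted distance at each candidate:
  West (4, 0): total = 1497
  East (1, 2): total = 1060
  North (6, 9): total = 1564
  South (7, 5): total = 1111
Minimum is at East with total 1060 blocks.

East, total 1060 blocks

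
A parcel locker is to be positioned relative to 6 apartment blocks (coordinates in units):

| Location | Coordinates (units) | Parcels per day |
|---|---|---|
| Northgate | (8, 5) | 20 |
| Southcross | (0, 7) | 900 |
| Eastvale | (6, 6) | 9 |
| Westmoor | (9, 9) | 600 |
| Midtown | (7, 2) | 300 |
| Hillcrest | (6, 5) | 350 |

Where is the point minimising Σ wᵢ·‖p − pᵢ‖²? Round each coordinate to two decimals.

The minimiser of Σwᵢ‖p−pᵢ‖² is the weighted centroid p* = (Σwᵢpᵢ)/(Σwᵢ).
Σwᵢ = 2179.
Σwᵢxᵢ = 20·8 + 900·0 + 9·6 + 600·9 + 300·7 + 350·6 = 9814.
Σwᵢyᵢ = 20·5 + 900·7 + 9·6 + 600·9 + 300·2 + 350·5 = 14204.
x* = 9814/2179 = 4.50, y* = 14204/2179 = 6.52.

(4.50, 6.52)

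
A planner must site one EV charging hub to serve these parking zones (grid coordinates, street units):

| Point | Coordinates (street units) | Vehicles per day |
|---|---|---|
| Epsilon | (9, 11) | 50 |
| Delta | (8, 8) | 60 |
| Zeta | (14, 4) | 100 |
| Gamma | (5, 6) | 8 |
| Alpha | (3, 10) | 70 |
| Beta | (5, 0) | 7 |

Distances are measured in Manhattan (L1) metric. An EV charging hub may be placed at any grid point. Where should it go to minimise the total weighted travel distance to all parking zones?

Manhattan distance separates: Σwᵢ(|x−xᵢ|+|y−yᵢ|) = Σwᵢ|x−xᵢ| + Σwᵢ|y−yᵢ|, so x and y are optimised independently as 1-D weighted medians.
Total weight W = 295; half = 147.5.
x-coordinate, sorted with cumulative weight:
  x=3 (Alpha, w=70) cum 70
  x=5 (Gamma, w=8) cum 78
  x=5 (Beta, w=7) cum 85
  x=8 (Delta, w=60) cum 145
  x=9 (Epsilon, w=50) cum 195  ← median
  x=14 (Zeta, w=100) cum 295
⇒ x* = 9
y-coordinate, sorted with cumulative weight:
  y=0 (Beta, w=7) cum 7
  y=4 (Zeta, w=100) cum 107
  y=6 (Gamma, w=8) cum 115
  y=8 (Delta, w=60) cum 175  ← median
  y=10 (Alpha, w=70) cum 245
  y=11 (Epsilon, w=50) cum 295
⇒ y* = 8

(9, 8)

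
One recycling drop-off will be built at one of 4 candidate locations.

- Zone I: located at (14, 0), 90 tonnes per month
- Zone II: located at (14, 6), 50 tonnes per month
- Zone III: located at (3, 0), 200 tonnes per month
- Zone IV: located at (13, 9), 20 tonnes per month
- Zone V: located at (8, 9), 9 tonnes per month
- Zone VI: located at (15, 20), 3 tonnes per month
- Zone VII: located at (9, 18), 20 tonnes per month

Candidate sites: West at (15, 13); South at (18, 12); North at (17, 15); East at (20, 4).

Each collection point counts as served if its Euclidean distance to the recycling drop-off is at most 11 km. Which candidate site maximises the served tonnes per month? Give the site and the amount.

East, covering 160

Coverage radius r = 11 km; a point is covered iff (Δx)²+(Δy)² ≤ 11² = 121.
  West (15, 13): covers {Zone II, Zone IV, Zone V, Zone VI, Zone VII} → 102
  South (18, 12): covers {Zone II, Zone IV, Zone V, Zone VI, Zone VII} → 102
  North (17, 15): covers {Zone II, Zone IV, Zone V, Zone VI, Zone VII} → 102
  East (20, 4): covers {Zone I, Zone II, Zone IV} → 160
Maximum coverage at East: 160 tonnes per month.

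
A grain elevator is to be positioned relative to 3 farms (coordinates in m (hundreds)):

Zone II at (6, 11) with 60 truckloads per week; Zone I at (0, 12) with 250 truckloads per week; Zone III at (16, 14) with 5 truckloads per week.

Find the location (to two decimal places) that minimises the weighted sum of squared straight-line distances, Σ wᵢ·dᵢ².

The minimiser of Σwᵢ‖p−pᵢ‖² is the weighted centroid p* = (Σwᵢpᵢ)/(Σwᵢ).
Σwᵢ = 315.
Σwᵢxᵢ = 60·6 + 250·0 + 5·16 = 440.
Σwᵢyᵢ = 60·11 + 250·12 + 5·14 = 3730.
x* = 440/315 = 1.40, y* = 3730/315 = 11.84.

(1.40, 11.84)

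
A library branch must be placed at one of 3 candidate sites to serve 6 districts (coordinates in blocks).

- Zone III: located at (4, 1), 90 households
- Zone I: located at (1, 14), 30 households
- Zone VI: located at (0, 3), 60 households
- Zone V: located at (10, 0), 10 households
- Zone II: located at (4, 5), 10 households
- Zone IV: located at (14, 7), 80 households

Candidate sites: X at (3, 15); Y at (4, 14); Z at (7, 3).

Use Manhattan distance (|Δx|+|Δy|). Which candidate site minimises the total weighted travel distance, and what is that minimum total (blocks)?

Total weighted distance at each candidate:
  X (3, 15): total = 4190
  Y (4, 14): total = 3810
  Z (7, 3): total = 2370
Minimum is at Z with total 2370 blocks.

Z, total 2370 blocks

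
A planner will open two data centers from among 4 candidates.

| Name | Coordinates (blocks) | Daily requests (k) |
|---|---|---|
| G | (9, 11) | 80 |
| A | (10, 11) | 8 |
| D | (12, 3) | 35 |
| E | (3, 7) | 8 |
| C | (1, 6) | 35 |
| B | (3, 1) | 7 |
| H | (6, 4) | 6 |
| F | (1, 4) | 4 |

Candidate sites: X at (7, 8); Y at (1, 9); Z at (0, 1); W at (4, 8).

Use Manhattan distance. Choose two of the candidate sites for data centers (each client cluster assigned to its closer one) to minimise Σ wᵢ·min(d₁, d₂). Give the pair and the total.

{X, Y}, total 1055

Evaluate every pair (each demand assigned to the nearer of the two):
  {X, Y}: total = 1055
  {X, W}: total = 1103
  {X, Z}: total = 1115
  {Y, W}: total = 1400
  {Z, W}: total = 1431
  {Y, Z}: total = 1606
Best pair: {X, Y} with total 1055.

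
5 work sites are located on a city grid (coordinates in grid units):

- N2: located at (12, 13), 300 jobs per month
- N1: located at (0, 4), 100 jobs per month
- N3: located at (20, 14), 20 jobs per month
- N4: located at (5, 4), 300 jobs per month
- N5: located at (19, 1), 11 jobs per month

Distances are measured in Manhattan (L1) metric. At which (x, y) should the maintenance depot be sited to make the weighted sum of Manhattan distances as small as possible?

Manhattan distance separates: Σwᵢ(|x−xᵢ|+|y−yᵢ|) = Σwᵢ|x−xᵢ| + Σwᵢ|y−yᵢ|, so x and y are optimised independently as 1-D weighted medians.
Total weight W = 731; half = 365.5.
x-coordinate, sorted with cumulative weight:
  x=0 (N1, w=100) cum 100
  x=5 (N4, w=300) cum 400  ← median
  x=12 (N2, w=300) cum 700
  x=19 (N5, w=11) cum 711
  x=20 (N3, w=20) cum 731
⇒ x* = 5
y-coordinate, sorted with cumulative weight:
  y=1 (N5, w=11) cum 11
  y=4 (N1, w=100) cum 111
  y=4 (N4, w=300) cum 411  ← median
  y=13 (N2, w=300) cum 711
  y=14 (N3, w=20) cum 731
⇒ y* = 4

(5, 4)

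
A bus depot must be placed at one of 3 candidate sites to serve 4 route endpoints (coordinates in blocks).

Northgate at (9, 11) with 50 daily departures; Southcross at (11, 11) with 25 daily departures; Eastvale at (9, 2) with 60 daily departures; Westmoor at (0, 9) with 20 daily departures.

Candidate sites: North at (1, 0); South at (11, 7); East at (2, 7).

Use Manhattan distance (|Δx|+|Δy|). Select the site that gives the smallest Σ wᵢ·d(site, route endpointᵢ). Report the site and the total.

Total weighted distance at each candidate:
  North (1, 0): total = 2275
  South (11, 7): total = 1080
  East (2, 7): total = 1675
Minimum is at South with total 1080 blocks.

South, total 1080 blocks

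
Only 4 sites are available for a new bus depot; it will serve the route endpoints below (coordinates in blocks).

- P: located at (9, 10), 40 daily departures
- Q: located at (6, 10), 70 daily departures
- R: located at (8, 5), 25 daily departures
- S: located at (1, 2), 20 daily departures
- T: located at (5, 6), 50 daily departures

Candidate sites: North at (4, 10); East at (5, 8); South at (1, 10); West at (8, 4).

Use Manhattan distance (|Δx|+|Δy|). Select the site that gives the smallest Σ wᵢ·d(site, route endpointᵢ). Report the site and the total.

East, total 900 blocks

Total weighted distance at each candidate:
  North (4, 10): total = 1035
  East (5, 8): total = 900
  South (1, 10): total = 1530
  West (8, 4): total = 1295
Minimum is at East with total 900 blocks.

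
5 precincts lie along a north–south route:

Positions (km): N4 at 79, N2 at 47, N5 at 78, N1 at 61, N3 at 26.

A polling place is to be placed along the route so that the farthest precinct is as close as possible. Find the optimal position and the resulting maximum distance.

location 52.5, max distance 26.5

The 1-center on a line is the midpoint of the two extreme points: leftmost at 26, rightmost at 79.
Optimal location = (26 + 79)/2 = 52.5; maximum distance = (79 − 26)/2 = 26.5.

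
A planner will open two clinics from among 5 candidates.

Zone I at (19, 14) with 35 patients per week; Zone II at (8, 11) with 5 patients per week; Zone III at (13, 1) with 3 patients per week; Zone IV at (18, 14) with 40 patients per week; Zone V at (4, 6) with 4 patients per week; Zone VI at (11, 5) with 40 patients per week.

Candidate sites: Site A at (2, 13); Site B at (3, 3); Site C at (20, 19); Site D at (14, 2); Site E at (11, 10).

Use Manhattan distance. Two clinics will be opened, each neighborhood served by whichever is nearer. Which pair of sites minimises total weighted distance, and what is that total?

{Site C, Site E}, total 787

Evaluate every pair (each demand assigned to the nearer of the two):
  {Site C, Site E}: total = 787
  {Site C, Site D}: total = 867
  {Site B, Site C}: total = 1007
  {Site B, Site E}: total = 1129
  {Site D, Site E}: total = 1130
  {Site A, Site E}: total = 1149
  {Site A, Site C}: total = 1315
  {Site A, Site D}: total = 1557
  {Site B, Site D}: total = 1562
  {Site A, Site B}: total = 1802
Best pair: {Site C, Site E} with total 787.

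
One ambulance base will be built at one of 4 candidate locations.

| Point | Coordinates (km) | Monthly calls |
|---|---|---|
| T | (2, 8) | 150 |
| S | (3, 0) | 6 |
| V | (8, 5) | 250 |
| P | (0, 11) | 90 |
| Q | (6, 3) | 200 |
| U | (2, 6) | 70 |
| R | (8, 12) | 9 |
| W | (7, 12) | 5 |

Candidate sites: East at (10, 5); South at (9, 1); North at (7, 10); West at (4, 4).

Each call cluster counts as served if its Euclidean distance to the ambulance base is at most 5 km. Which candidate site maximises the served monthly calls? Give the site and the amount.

West, covering 676

Coverage radius r = 5 km; a point is covered iff (Δx)²+(Δy)² ≤ 5² = 25.
  East (10, 5): covers {V, Q} → 450
  South (9, 1): covers {V, Q} → 450
  North (7, 10): covers {R, W} → 14
  West (4, 4): covers {T, S, V, Q, U} → 676
Maximum coverage at West: 676 monthly calls.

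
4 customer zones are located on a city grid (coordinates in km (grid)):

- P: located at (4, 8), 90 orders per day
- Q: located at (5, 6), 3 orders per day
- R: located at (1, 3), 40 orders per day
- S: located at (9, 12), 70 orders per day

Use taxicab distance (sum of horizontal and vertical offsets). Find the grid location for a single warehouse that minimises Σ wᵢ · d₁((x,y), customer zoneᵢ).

Manhattan distance separates: Σwᵢ(|x−xᵢ|+|y−yᵢ|) = Σwᵢ|x−xᵢ| + Σwᵢ|y−yᵢ|, so x and y are optimised independently as 1-D weighted medians.
Total weight W = 203; half = 101.5.
x-coordinate, sorted with cumulative weight:
  x=1 (R, w=40) cum 40
  x=4 (P, w=90) cum 130  ← median
  x=5 (Q, w=3) cum 133
  x=9 (S, w=70) cum 203
⇒ x* = 4
y-coordinate, sorted with cumulative weight:
  y=3 (R, w=40) cum 40
  y=6 (Q, w=3) cum 43
  y=8 (P, w=90) cum 133  ← median
  y=12 (S, w=70) cum 203
⇒ y* = 8

(4, 8)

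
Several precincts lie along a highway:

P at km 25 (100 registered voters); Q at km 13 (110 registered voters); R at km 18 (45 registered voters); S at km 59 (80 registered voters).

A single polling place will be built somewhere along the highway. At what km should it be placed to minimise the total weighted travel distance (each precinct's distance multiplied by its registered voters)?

x = 25

For a sum of weighted absolute distances on a line, the optimum is the weighted median (not the mean). Total weight W = 335; half-weight = 167.5.
Sort by position and accumulate weight:
  km 13 (Q, w=110) → cum 110
  km 18 (R, w=45) → cum 155
  km 25 (P, w=100) → cum 255  ≥ 167.5 → median here
  km 59 (S, w=80) → cum 335
Optimal location: km 25.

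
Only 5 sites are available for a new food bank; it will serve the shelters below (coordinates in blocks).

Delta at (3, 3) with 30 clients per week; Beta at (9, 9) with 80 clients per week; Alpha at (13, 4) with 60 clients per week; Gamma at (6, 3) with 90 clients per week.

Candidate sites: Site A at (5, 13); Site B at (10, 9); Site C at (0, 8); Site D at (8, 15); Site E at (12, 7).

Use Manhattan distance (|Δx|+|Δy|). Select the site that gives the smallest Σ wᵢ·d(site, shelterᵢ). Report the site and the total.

Site B, total 1850 blocks

Total weighted distance at each candidate:
  Site A (5, 13): total = 3010
  Site B (10, 9): total = 1850
  Site C (0, 8): total = 3050
  Site D (8, 15): total = 3290
  Site E (12, 7): total = 1930
Minimum is at Site B with total 1850 blocks.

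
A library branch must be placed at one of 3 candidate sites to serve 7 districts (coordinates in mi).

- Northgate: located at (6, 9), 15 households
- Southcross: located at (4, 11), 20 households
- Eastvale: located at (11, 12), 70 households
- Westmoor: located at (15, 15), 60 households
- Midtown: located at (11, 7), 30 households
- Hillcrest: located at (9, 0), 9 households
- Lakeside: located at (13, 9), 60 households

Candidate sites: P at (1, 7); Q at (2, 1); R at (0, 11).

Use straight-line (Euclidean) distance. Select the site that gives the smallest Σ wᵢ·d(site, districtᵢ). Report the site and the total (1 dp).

P, total 3056.5 mi

Total weighted distance at each candidate:
  P (1, 7): total = 3056.5
  Q (2, 1): total = 3683.5
  R (0, 11): total = 3147.7
Minimum is at P with total 3056.5 mi.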